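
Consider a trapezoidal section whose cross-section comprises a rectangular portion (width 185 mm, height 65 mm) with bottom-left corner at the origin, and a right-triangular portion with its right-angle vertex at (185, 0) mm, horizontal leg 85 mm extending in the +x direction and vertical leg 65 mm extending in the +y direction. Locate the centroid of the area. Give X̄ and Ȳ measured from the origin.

rectangular portion: A = 185 × 65 = 12025.00, centroid at (92.50, 32.50).
triangular portion: A = ½·85·65 = 2762.50, centroid at (213.33, 21.67).
ΣA = 14787.50 mm², ΣAX̄ = 1701645.83 mm³, ΣAȲ = 450666.67 mm³.
X̄ = 1701645.83/14787.50 = 115.07 mm; Ȳ = 450666.67/14787.50 = 30.48 mm.

X̄ = 115.07 mm, Ȳ = 30.48 mm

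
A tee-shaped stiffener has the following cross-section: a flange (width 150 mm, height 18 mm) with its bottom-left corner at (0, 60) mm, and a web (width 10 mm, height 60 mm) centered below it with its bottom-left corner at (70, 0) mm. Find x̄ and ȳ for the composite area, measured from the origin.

Part | A | x̄ᵢ | ȳᵢ | A·x̄ᵢ | A·ȳᵢ
web | 600.00 | 75.00 | 30.00 | 45000.00 | 18000.00
flange | 2700.00 | 75.00 | 69.00 | 202500.00 | 186300.00
Σ | 3300.00 |  |  | 247500.00 | 204300.00
x̄ = 247500.00 / 3300.00 = 75.00 mm
ȳ = 204300.00 / 3300.00 = 61.91 mm

x̄ = 75.00 mm, ȳ = 61.91 mm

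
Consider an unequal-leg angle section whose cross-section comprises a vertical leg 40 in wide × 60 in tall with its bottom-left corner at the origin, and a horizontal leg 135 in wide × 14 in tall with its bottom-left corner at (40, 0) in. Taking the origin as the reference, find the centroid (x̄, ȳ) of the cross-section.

x̄ = 58.55 in, ȳ = 19.87 in

vertical leg: A = 40 × 60 = 2400.00, centroid at (20.00, 30.00).
horizontal leg: A = 135 × 14 = 1890.00, centroid at (107.50, 7.00).
ΣA = 4290.00 in²
ΣAx̄ = (2400.00)(20.00) + (1890.00)(107.50) = 251175.00 in³
ΣAȳ = (2400.00)(30.00) + (1890.00)(7.00) = 85230.00 in³
x̄ = 251175.00 / 4290.00 = 58.55 in
ȳ = 85230.00 / 4290.00 = 19.87 in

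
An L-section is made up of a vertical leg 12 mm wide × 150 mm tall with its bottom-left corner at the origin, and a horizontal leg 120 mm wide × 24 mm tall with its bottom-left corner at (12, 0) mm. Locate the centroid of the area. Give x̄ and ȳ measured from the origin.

vertical leg: A = 12 × 150 = 1800.00, centroid at (6.00, 75.00).
horizontal leg: A = 120 × 24 = 2880.00, centroid at (72.00, 12.00).
ΣA = 4680.00 mm²
ΣAx̄ = (1800.00)(6.00) + (2880.00)(72.00) = 218160.00 mm³
ΣAȳ = (1800.00)(75.00) + (2880.00)(12.00) = 169560.00 mm³
x̄ = 218160.00 / 4680.00 = 46.62 mm
ȳ = 169560.00 / 4680.00 = 36.23 mm

x̄ = 46.62 mm, ȳ = 36.23 mm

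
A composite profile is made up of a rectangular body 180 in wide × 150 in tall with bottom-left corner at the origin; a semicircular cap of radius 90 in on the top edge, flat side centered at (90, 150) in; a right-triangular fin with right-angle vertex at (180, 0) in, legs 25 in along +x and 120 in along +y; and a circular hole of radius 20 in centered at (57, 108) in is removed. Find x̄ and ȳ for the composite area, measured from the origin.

x̄ = 94.73 in, ȳ = 108.69 in

rectangular body: A = 180 × 150 = 27000.00, centroid at (90.00, 75.00).
semicircular top: A = ½π·90² = 12723.45, centroid at (90.00, 188.20).
triangular fin: A = ½·25·120 = 1500.00, centroid at (188.33, 40.00).
hole: A = −π·20² = -1256.64, centroid at (57.00, 108.00).
ΣA = 39966.81 in², ΣAx̄ = 3785982.21 in³, ΣAȳ = 4343800.73 in³.
x̄ = 3785982.21/39966.81 = 94.73 in; ȳ = 4343800.73/39966.81 = 108.69 in.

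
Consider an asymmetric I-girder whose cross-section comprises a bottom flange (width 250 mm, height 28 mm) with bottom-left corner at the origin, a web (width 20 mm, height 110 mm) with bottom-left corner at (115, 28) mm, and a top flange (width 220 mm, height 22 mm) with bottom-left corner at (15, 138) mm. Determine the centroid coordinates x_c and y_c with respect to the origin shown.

Part | A | x̄ᵢ | ȳᵢ | A·x̄ᵢ | A·ȳᵢ
bottom flange | 7000.00 | 125.00 | 14.00 | 875000.00 | 98000.00
web | 2200.00 | 125.00 | 83.00 | 275000.00 | 182600.00
top flange | 4840.00 | 125.00 | 149.00 | 605000.00 | 721160.00
Σ | 14040.00 |  |  | 1755000.00 | 1001760.00
x_c = 1755000.00 / 14040.00 = 125.00 mm
y_c = 1001760.00 / 14040.00 = 71.35 mm

x_c = 125.00 mm, y_c = 71.35 mm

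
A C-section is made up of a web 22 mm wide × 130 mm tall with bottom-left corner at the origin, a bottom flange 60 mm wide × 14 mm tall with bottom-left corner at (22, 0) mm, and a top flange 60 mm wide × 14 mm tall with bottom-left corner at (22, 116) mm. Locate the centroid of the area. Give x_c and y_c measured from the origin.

web: A = 22 × 130 = 2860.00, centroid at (11.00, 65.00).
bottom flange: A = 60 × 14 = 840.00, centroid at (52.00, 7.00).
top flange: A = 60 × 14 = 840.00, centroid at (52.00, 123.00).
ΣA = 4540.00 mm², ΣAx_c = 118820.00 mm³, ΣAy_c = 295100.00 mm³.
x_c = 118820.00/4540.00 = 26.17 mm; y_c = 295100.00/4540.00 = 65.00 mm.

x_c = 26.17 mm, y_c = 65.00 mm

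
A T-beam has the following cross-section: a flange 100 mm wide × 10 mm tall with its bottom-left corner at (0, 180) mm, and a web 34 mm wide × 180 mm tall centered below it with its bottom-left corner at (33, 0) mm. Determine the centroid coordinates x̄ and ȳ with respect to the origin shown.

x̄ = 50.00 mm, ȳ = 103.34 mm

Part | A | x̄ᵢ | ȳᵢ | A·x̄ᵢ | A·ȳᵢ
web | 6120.00 | 50.00 | 90.00 | 306000.00 | 550800.00
flange | 1000.00 | 50.00 | 185.00 | 50000.00 | 185000.00
Σ | 7120.00 |  |  | 356000.00 | 735800.00
x̄ = 356000.00 / 7120.00 = 50.00 mm
ȳ = 735800.00 / 7120.00 = 103.34 mm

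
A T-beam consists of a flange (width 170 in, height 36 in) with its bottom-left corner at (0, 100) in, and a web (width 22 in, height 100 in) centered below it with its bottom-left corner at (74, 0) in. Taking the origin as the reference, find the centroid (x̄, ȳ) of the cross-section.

x̄ = 85.00 in, ȳ = 100.02 in

web: A = 22 × 100 = 2200.00, centroid at (85.00, 50.00).
flange: A = 170 × 36 = 6120.00, centroid at (85.00, 118.00).
ΣA = 8320.00 in², ΣAx̄ = 707200.00 in³, ΣAȳ = 832160.00 in³.
x̄ = 707200.00/8320.00 = 85.00 in; ȳ = 832160.00/8320.00 = 100.02 in.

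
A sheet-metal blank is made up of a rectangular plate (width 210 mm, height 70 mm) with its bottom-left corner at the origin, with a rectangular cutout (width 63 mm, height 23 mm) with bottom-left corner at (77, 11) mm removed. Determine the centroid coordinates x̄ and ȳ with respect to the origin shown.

x̄ = 104.62 mm, ȳ = 36.37 mm

Part | A | x̄ᵢ | ȳᵢ | A·x̄ᵢ | A·ȳᵢ
plate | 14700.00 | 105.00 | 35.00 | 1543500.00 | 514500.00
hole | -1449.00 | 108.50 | 22.50 | -157216.50 | -32602.50
Σ | 13251.00 |  |  | 1386283.50 | 481897.50
x̄ = 1386283.50 / 13251.00 = 104.62 mm
ȳ = 481897.50 / 13251.00 = 36.37 mm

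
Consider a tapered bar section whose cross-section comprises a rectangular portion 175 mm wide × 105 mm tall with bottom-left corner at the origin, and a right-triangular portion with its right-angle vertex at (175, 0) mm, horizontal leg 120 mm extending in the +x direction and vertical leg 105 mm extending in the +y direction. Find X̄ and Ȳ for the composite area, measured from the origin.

Part | A | x̄ᵢ | ȳᵢ | A·x̄ᵢ | A·ȳᵢ
rectangular portion | 18375.00 | 87.50 | 52.50 | 1607812.50 | 964687.50
triangular portion | 6300.00 | 215.00 | 35.00 | 1354500.00 | 220500.00
Σ | 24675.00 |  |  | 2962312.50 | 1185187.50
X̄ = 2962312.50 / 24675.00 = 120.05 mm
Ȳ = 1185187.50 / 24675.00 = 48.03 mm

X̄ = 120.05 mm, Ȳ = 48.03 mm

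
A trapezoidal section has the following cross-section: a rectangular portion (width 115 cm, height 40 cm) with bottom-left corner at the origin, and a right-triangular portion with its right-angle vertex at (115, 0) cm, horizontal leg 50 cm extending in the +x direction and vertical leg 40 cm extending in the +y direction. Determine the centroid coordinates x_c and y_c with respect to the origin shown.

rectangular portion: A = 115 × 40 = 4600.00, centroid at (57.50, 20.00).
triangular portion: A = ½·50·40 = 1000.00, centroid at (131.67, 13.33).
ΣA = 5600.00 cm², ΣAx_c = 396166.67 cm³, ΣAy_c = 105333.33 cm³.
x_c = 396166.67/5600.00 = 70.74 cm; y_c = 105333.33/5600.00 = 18.81 cm.

x_c = 70.74 cm, y_c = 18.81 cm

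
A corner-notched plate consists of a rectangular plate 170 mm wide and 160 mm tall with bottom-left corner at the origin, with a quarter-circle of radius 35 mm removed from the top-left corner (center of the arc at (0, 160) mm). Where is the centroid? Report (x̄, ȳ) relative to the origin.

x̄ = 87.57 mm, ȳ = 77.61 mm

plate: A = 170 × 160 = 27200.00, centroid at (85.00, 80.00).
removed quarter-circle: A = −¼π·35² = -962.11, centroid at (14.85, 145.15).
ΣA = 26237.89 mm², ΣAx̄ = 2297708.33 mm³, ΣAȳ = 2036353.63 mm³.
x̄ = 2297708.33/26237.89 = 87.57 mm; ȳ = 2036353.63/26237.89 = 77.61 mm.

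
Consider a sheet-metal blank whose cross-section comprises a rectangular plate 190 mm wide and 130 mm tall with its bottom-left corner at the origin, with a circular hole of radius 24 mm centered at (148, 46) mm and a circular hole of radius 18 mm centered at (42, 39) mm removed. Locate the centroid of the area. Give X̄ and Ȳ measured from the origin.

plate: A = 190 × 130 = 24700.00, centroid at (95.00, 65.00).
hole 1: A = −π·24² = -1809.56, centroid at (148.00, 46.00).
hole 2: A = −π·18² = -1017.88, centroid at (42.00, 39.00).
ΣA = 21872.57 mm², ΣAX̄ = 2035934.72 mm³, ΣAȲ = 1482563.20 mm³.
X̄ = 2035934.72/21872.57 = 93.08 mm; Ȳ = 1482563.20/21872.57 = 67.78 mm.

X̄ = 93.08 mm, Ȳ = 67.78 mm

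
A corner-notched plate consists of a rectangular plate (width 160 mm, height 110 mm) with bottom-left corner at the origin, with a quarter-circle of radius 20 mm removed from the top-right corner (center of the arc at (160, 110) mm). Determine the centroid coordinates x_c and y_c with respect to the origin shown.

x_c = 78.70 mm, y_c = 54.15 mm

Part | A | x̄ᵢ | ȳᵢ | A·x̄ᵢ | A·ȳᵢ
plate | 17600.00 | 80.00 | 55.00 | 1408000.00 | 968000.00
removed quarter-circle | -314.16 | 151.51 | 101.51 | -47598.82 | -31890.85
Σ | 17285.84 |  |  | 1360401.18 | 936109.15
x_c = 1360401.18 / 17285.84 = 78.70 mm
y_c = 936109.15 / 17285.84 = 54.15 mm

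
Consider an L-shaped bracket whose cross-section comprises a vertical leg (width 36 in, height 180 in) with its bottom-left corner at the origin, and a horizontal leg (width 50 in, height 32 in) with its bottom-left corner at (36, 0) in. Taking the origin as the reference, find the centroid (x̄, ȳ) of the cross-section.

vertical leg: A = 36 × 180 = 6480.00, centroid at (18.00, 90.00).
horizontal leg: A = 50 × 32 = 1600.00, centroid at (61.00, 16.00).
ΣA = 8080.00 in²
ΣAx̄ = (6480.00)(18.00) + (1600.00)(61.00) = 214240.00 in³
ΣAȳ = (6480.00)(90.00) + (1600.00)(16.00) = 608800.00 in³
x̄ = 214240.00 / 8080.00 = 26.51 in
ȳ = 608800.00 / 8080.00 = 75.35 in

x̄ = 26.51 in, ȳ = 75.35 in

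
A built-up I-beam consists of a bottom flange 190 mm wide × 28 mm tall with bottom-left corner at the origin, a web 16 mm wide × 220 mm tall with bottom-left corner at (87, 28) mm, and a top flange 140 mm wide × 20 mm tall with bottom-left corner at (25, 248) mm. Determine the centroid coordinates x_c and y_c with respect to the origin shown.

Part | A | x̄ᵢ | ȳᵢ | A·x̄ᵢ | A·ȳᵢ
bottom flange | 5320.00 | 95.00 | 14.00 | 505400.00 | 74480.00
web | 3520.00 | 95.00 | 138.00 | 334400.00 | 485760.00
top flange | 2800.00 | 95.00 | 258.00 | 266000.00 | 722400.00
Σ | 11640.00 |  |  | 1105800.00 | 1282640.00
x_c = 1105800.00 / 11640.00 = 95.00 mm
y_c = 1282640.00 / 11640.00 = 110.19 mm

x_c = 95.00 mm, y_c = 110.19 mm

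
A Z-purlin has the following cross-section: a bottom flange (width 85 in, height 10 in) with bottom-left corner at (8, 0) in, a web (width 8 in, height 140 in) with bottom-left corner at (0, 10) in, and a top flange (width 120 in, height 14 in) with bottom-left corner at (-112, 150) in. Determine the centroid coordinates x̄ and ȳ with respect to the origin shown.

x̄ = -10.95 in, ȳ = 97.98 in

bottom flange: A = 85 × 10 = 850.00, centroid at (50.50, 5.00).
web: A = 8 × 140 = 1120.00, centroid at (4.00, 80.00).
top flange: A = 120 × 14 = 1680.00, centroid at (-52.00, 157.00).
ΣA = 3650.00 in², ΣAx̄ = -39955.00 in³, ΣAȳ = 357610.00 in³.
x̄ = -39955.00/3650.00 = -10.95 in; ȳ = 357610.00/3650.00 = 97.98 in.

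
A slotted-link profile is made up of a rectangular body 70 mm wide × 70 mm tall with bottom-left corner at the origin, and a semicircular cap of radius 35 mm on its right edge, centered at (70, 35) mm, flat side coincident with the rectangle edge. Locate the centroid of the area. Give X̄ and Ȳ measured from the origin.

X̄ = 49.06 mm, Ȳ = 35.00 mm

rectangular body: A = 70 × 70 = 4900.00, centroid at (35.00, 35.00).
semicircular end: A = ½π·35² = 1924.23, centroid at (84.85, 35.00).
ΣA = 6824.23 mm², ΣAX̄ = 334779.12 mm³, ΣAȲ = 238847.89 mm³.
X̄ = 334779.12/6824.23 = 49.06 mm; Ȳ = 238847.89/6824.23 = 35.00 mm.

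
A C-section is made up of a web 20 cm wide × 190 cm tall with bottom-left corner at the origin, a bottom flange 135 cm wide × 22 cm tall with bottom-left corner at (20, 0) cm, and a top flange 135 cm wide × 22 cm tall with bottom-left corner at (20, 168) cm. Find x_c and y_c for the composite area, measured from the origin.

x_c = 57.26 cm, y_c = 95.00 cm

Part | A | x̄ᵢ | ȳᵢ | A·x̄ᵢ | A·ȳᵢ
web | 3800.00 | 10.00 | 95.00 | 38000.00 | 361000.00
bottom flange | 2970.00 | 87.50 | 11.00 | 259875.00 | 32670.00
top flange | 2970.00 | 87.50 | 179.00 | 259875.00 | 531630.00
Σ | 9740.00 |  |  | 557750.00 | 925300.00
x_c = 557750.00 / 9740.00 = 57.26 cm
y_c = 925300.00 / 9740.00 = 95.00 cm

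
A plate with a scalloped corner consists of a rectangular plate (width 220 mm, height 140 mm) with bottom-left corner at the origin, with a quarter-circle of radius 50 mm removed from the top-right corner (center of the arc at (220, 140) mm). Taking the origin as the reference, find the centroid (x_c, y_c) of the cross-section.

x_c = 103.95 mm, y_c = 66.68 mm

plate: A = 220 × 140 = 30800.00, centroid at (110.00, 70.00).
removed quarter-circle: A = −¼π·50² = -1963.50, centroid at (198.78, 118.78).
ΣA = 28836.50 mm², ΣAx_c = 2997697.68 mm³, ΣAy_c = 1922777.31 mm³.
x_c = 2997697.68/28836.50 = 103.95 mm; y_c = 1922777.31/28836.50 = 66.68 mm.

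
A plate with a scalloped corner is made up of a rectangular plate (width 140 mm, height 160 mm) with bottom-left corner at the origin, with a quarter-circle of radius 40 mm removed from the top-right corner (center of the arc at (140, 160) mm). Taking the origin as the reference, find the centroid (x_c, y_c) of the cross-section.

plate: A = 140 × 160 = 22400.00, centroid at (70.00, 80.00).
removed quarter-circle: A = −¼π·40² = -1256.64, centroid at (123.02, 143.02).
ΣA = 21143.36 mm², ΣAx_c = 1413404.14 mm³, ΣAy_c = 1612271.40 mm³.
x_c = 1413404.14/21143.36 = 66.85 mm; y_c = 1612271.40/21143.36 = 76.25 mm.

x_c = 66.85 mm, y_c = 76.25 mm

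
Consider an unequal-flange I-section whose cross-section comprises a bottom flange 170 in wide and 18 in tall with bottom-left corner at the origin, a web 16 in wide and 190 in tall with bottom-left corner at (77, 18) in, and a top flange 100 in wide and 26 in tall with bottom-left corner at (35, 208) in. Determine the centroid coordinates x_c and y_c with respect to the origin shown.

x_c = 85.00 in, y_c = 108.70 in

Part | A | x̄ᵢ | ȳᵢ | A·x̄ᵢ | A·ȳᵢ
bottom flange | 3060.00 | 85.00 | 9.00 | 260100.00 | 27540.00
web | 3040.00 | 85.00 | 113.00 | 258400.00 | 343520.00
top flange | 2600.00 | 85.00 | 221.00 | 221000.00 | 574600.00
Σ | 8700.00 |  |  | 739500.00 | 945660.00
x_c = 739500.00 / 8700.00 = 85.00 in
y_c = 945660.00 / 8700.00 = 108.70 in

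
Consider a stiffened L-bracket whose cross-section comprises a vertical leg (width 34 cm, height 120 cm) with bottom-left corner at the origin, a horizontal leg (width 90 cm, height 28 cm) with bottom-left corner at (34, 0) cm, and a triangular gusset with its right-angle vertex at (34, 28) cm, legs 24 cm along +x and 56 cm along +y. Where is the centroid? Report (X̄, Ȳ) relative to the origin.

vertical leg: A = 34 × 120 = 4080.00, centroid at (17.00, 60.00).
horizontal leg: A = 90 × 28 = 2520.00, centroid at (79.00, 14.00).
gusset: A = ½·24·56 = 672.00, centroid at (42.00, 46.67).
ΣA = 7272.00 cm², ΣAX̄ = 296664.00 cm³, ΣAȲ = 311440.00 cm³.
X̄ = 296664.00/7272.00 = 40.80 cm; Ȳ = 311440.00/7272.00 = 42.83 cm.

X̄ = 40.80 cm, Ȳ = 42.83 cm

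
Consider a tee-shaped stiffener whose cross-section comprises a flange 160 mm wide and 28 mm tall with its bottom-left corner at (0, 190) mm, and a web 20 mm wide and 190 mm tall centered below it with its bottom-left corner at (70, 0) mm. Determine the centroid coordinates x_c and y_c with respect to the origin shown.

Part | A | x̄ᵢ | ȳᵢ | A·x̄ᵢ | A·ȳᵢ
web | 3800.00 | 80.00 | 95.00 | 304000.00 | 361000.00
flange | 4480.00 | 80.00 | 204.00 | 358400.00 | 913920.00
Σ | 8280.00 |  |  | 662400.00 | 1274920.00
x_c = 662400.00 / 8280.00 = 80.00 mm
y_c = 1274920.00 / 8280.00 = 153.98 mm

x_c = 80.00 mm, y_c = 153.98 mm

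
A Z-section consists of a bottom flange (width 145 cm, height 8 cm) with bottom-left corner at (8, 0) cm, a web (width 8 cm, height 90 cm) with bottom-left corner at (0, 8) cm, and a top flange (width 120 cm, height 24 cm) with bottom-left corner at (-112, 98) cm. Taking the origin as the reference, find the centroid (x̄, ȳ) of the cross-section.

bottom flange: A = 145 × 8 = 1160.00, centroid at (80.50, 4.00).
web: A = 8 × 90 = 720.00, centroid at (4.00, 53.00).
top flange: A = 120 × 24 = 2880.00, centroid at (-52.00, 110.00).
ΣA = 4760.00 cm²
ΣAx̄ = (1160.00)(80.50) + (720.00)(4.00) + (2880.00)(-52.00) = -53500.00 cm³
ΣAȳ = (1160.00)(4.00) + (720.00)(53.00) + (2880.00)(110.00) = 359600.00 cm³
x̄ = -53500.00 / 4760.00 = -11.24 cm
ȳ = 359600.00 / 4760.00 = 75.55 cm

x̄ = -11.24 cm, ȳ = 75.55 cm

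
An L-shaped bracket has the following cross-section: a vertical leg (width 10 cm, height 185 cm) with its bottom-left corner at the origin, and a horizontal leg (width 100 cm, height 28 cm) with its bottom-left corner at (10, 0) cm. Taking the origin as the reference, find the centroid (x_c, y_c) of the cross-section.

x_c = 38.12 cm, y_c = 45.23 cm

Part | A | x̄ᵢ | ȳᵢ | A·x̄ᵢ | A·ȳᵢ
vertical leg | 1850.00 | 5.00 | 92.50 | 9250.00 | 171125.00
horizontal leg | 2800.00 | 60.00 | 14.00 | 168000.00 | 39200.00
Σ | 4650.00 |  |  | 177250.00 | 210325.00
x_c = 177250.00 / 4650.00 = 38.12 cm
y_c = 210325.00 / 4650.00 = 45.23 cm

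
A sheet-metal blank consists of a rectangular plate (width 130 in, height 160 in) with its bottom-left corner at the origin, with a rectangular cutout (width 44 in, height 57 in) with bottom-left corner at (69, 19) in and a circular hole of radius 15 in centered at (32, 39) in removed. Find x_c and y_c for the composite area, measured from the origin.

Part | A | x̄ᵢ | ȳᵢ | A·x̄ᵢ | A·ȳᵢ
plate | 20800.00 | 65.00 | 80.00 | 1352000.00 | 1664000.00
hole 1 | -2508.00 | 91.00 | 47.50 | -228228.00 | -119130.00
hole 2 | -706.86 | 32.00 | 39.00 | -22619.47 | -27567.48
Σ | 17585.14 |  |  | 1101152.53 | 1517302.52
x_c = 1101152.53 / 17585.14 = 62.62 in
y_c = 1517302.52 / 17585.14 = 86.28 in

x_c = 62.62 in, y_c = 86.28 in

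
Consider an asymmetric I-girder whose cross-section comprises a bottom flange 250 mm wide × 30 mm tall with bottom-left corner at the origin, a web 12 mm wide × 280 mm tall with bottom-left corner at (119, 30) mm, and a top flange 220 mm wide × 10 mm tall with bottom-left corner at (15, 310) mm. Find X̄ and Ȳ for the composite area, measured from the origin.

Part | A | x̄ᵢ | ȳᵢ | A·x̄ᵢ | A·ȳᵢ
bottom flange | 7500.00 | 125.00 | 15.00 | 937500.00 | 112500.00
web | 3360.00 | 125.00 | 170.00 | 420000.00 | 571200.00
top flange | 2200.00 | 125.00 | 315.00 | 275000.00 | 693000.00
Σ | 13060.00 |  |  | 1632500.00 | 1376700.00
X̄ = 1632500.00 / 13060.00 = 125.00 mm
Ȳ = 1376700.00 / 13060.00 = 105.41 mm

X̄ = 125.00 mm, Ȳ = 105.41 mm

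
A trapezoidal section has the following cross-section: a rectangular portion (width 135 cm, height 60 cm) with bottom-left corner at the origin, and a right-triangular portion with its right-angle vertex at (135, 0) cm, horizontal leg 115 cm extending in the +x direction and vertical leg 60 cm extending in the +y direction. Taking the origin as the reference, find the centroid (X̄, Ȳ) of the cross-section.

X̄ = 99.11 cm, Ȳ = 27.01 cm

rectangular portion: A = 135 × 60 = 8100.00, centroid at (67.50, 30.00).
triangular portion: A = ½·115·60 = 3450.00, centroid at (173.33, 20.00).
ΣA = 11550.00 cm²
ΣAX̄ = (8100.00)(67.50) + (3450.00)(173.33) = 1144750.00 cm³
ΣAȲ = (8100.00)(30.00) + (3450.00)(20.00) = 312000.00 cm³
X̄ = 1144750.00 / 11550.00 = 99.11 cm
Ȳ = 312000.00 / 11550.00 = 27.01 cm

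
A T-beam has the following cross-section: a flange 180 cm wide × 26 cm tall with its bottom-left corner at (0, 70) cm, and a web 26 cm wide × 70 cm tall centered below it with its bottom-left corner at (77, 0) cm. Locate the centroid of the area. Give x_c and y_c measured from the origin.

web: A = 26 × 70 = 1820.00, centroid at (90.00, 35.00).
flange: A = 180 × 26 = 4680.00, centroid at (90.00, 83.00).
ΣA = 6500.00 cm²
ΣAx_c = (1820.00)(90.00) + (4680.00)(90.00) = 585000.00 cm³
ΣAy_c = (1820.00)(35.00) + (4680.00)(83.00) = 452140.00 cm³
x_c = 585000.00 / 6500.00 = 90.00 cm
y_c = 452140.00 / 6500.00 = 69.56 cm

x_c = 90.00 cm, y_c = 69.56 cm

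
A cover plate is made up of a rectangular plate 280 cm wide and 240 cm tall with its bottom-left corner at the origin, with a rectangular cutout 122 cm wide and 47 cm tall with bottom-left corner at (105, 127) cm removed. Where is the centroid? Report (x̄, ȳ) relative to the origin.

Part | A | x̄ᵢ | ȳᵢ | A·x̄ᵢ | A·ȳᵢ
plate | 67200.00 | 140.00 | 120.00 | 9408000.00 | 8064000.00
hole | -5734.00 | 166.00 | 150.50 | -951844.00 | -862967.00
Σ | 61466.00 |  |  | 8456156.00 | 7201033.00
x̄ = 8456156.00 / 61466.00 = 137.57 cm
ȳ = 7201033.00 / 61466.00 = 117.15 cm

x̄ = 137.57 cm, ȳ = 117.15 cm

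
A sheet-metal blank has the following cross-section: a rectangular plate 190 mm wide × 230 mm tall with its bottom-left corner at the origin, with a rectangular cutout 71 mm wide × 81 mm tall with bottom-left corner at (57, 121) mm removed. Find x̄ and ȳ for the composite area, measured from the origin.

plate: A = 190 × 230 = 43700.00, centroid at (95.00, 115.00).
hole: A = −(71 × 81) = -5751.00, centroid at (92.50, 161.50).
ΣA = 37949.00 mm², ΣAx̄ = 3619532.50 mm³, ΣAȳ = 4096713.50 mm³.
x̄ = 3619532.50/37949.00 = 95.38 mm; ȳ = 4096713.50/37949.00 = 107.95 mm.

x̄ = 95.38 mm, ȳ = 107.95 mm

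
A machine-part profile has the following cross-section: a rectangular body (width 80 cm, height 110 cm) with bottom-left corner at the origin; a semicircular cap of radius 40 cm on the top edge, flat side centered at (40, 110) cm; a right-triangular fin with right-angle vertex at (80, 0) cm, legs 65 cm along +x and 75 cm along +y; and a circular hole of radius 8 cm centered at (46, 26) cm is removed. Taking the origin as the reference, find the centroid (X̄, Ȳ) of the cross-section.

rectangular body: A = 80 × 110 = 8800.00, centroid at (40.00, 55.00).
semicircular top: A = ½π·40² = 2513.27, centroid at (40.00, 126.98).
triangular fin: A = ½·65·75 = 2437.50, centroid at (101.67, 25.00).
hole: A = −π·8² = -201.06, centroid at (46.00, 26.00).
ΣA = 13549.71 cm², ΣAX̄ = 691094.62 cm³, ΣAȲ = 858836.71 cm³.
X̄ = 691094.62/13549.71 = 51.00 cm; Ȳ = 858836.71/13549.71 = 63.38 cm.

X̄ = 51.00 cm, Ȳ = 63.38 cm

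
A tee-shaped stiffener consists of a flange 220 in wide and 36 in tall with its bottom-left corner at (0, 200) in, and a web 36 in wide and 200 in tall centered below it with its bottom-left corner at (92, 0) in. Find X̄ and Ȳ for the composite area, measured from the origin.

X̄ = 110.00 in, Ȳ = 161.81 in

Part | A | x̄ᵢ | ȳᵢ | A·x̄ᵢ | A·ȳᵢ
web | 7200.00 | 110.00 | 100.00 | 792000.00 | 720000.00
flange | 7920.00 | 110.00 | 218.00 | 871200.00 | 1726560.00
Σ | 15120.00 |  |  | 1663200.00 | 2446560.00
X̄ = 1663200.00 / 15120.00 = 110.00 in
Ȳ = 2446560.00 / 15120.00 = 161.81 in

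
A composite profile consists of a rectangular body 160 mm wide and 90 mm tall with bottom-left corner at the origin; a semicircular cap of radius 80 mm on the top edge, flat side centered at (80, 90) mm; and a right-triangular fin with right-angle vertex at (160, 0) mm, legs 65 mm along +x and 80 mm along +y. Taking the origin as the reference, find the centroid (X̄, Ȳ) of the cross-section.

X̄ = 89.77 mm, Ȳ = 72.58 mm

rectangular body: A = 160 × 90 = 14400.00, centroid at (80.00, 45.00).
semicircular top: A = ½π·80² = 10053.10, centroid at (80.00, 123.95).
triangular fin: A = ½·65·80 = 2600.00, centroid at (181.67, 26.67).
ΣA = 27053.10 mm²
ΣAX̄ = (14400.00)(80.00) + (10053.10)(80.00) + (2600.00)(181.67) = 2428581.05 mm³
ΣAȲ = (14400.00)(45.00) + (10053.10)(123.95) + (2600.00)(26.67) = 1963445.35 mm³
X̄ = 2428581.05 / 27053.10 = 89.77 mm
Ȳ = 1963445.35 / 27053.10 = 72.58 mm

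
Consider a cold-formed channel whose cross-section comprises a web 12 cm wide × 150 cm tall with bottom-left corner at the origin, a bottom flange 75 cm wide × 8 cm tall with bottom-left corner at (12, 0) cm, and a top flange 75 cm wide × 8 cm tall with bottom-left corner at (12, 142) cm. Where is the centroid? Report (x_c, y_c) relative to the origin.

x_c = 23.40 cm, y_c = 75.00 cm

Part | A | x̄ᵢ | ȳᵢ | A·x̄ᵢ | A·ȳᵢ
web | 1800.00 | 6.00 | 75.00 | 10800.00 | 135000.00
bottom flange | 600.00 | 49.50 | 4.00 | 29700.00 | 2400.00
top flange | 600.00 | 49.50 | 146.00 | 29700.00 | 87600.00
Σ | 3000.00 |  |  | 70200.00 | 225000.00
x_c = 70200.00 / 3000.00 = 23.40 cm
y_c = 225000.00 / 3000.00 = 75.00 cm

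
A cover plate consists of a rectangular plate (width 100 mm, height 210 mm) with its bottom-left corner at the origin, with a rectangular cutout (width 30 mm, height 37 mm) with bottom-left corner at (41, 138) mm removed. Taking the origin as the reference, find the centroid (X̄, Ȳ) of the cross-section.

plate: A = 100 × 210 = 21000.00, centroid at (50.00, 105.00).
hole: A = −(30 × 37) = -1110.00, centroid at (56.00, 156.50).
ΣA = 19890.00 mm²
ΣAX̄ = (21000.00)(50.00) + (-1110.00)(56.00) = 987840.00 mm³
ΣAȲ = (21000.00)(105.00) + (-1110.00)(156.50) = 2031285.00 mm³
X̄ = 987840.00 / 19890.00 = 49.67 mm
Ȳ = 2031285.00 / 19890.00 = 102.13 mm

X̄ = 49.67 mm, Ȳ = 102.13 mm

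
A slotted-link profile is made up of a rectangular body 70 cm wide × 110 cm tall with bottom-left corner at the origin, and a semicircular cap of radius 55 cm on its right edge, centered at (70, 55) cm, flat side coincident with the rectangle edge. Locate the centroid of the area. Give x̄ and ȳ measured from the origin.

rectangular body: A = 70 × 110 = 7700.00, centroid at (35.00, 55.00).
semicircular end: A = ½π·55² = 4751.66, centroid at (93.34, 55.00).
ΣA = 12451.66 cm², ΣAx̄ = 713032.79 cm³, ΣAȳ = 684841.24 cm³.
x̄ = 713032.79/12451.66 = 57.26 cm; ȳ = 684841.24/12451.66 = 55.00 cm.

x̄ = 57.26 cm, ȳ = 55.00 cm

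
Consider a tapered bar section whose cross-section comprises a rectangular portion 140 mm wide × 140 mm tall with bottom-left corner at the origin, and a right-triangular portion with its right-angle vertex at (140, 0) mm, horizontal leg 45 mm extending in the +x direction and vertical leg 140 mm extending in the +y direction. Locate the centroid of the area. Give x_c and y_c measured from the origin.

x_c = 81.77 mm, y_c = 66.77 mm

rectangular portion: A = 140 × 140 = 19600.00, centroid at (70.00, 70.00).
triangular portion: A = ½·45·140 = 3150.00, centroid at (155.00, 46.67).
ΣA = 22750.00 mm²
ΣAx_c = (19600.00)(70.00) + (3150.00)(155.00) = 1860250.00 mm³
ΣAy_c = (19600.00)(70.00) + (3150.00)(46.67) = 1519000.00 mm³
x_c = 1860250.00 / 22750.00 = 81.77 mm
y_c = 1519000.00 / 22750.00 = 66.77 mm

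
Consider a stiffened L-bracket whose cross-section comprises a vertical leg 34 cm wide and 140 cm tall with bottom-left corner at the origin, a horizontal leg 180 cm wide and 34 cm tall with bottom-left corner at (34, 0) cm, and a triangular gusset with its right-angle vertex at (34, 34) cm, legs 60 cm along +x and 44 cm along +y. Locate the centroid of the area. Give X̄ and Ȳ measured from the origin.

X̄ = 74.68 cm, Ȳ = 41.10 cm

Part | A | x̄ᵢ | ȳᵢ | A·x̄ᵢ | A·ȳᵢ
vertical leg | 4760.00 | 17.00 | 70.00 | 80920.00 | 333200.00
horizontal leg | 6120.00 | 124.00 | 17.00 | 758880.00 | 104040.00
gusset | 1320.00 | 54.00 | 48.67 | 71280.00 | 64240.00
Σ | 12200.00 |  |  | 911080.00 | 501480.00
X̄ = 911080.00 / 12200.00 = 74.68 cm
Ȳ = 501480.00 / 12200.00 = 41.10 cm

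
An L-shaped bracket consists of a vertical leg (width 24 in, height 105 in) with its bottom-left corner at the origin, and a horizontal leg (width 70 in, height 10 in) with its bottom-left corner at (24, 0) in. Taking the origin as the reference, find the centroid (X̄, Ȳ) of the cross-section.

X̄ = 22.22 in, Ȳ = 42.17 in

vertical leg: A = 24 × 105 = 2520.00, centroid at (12.00, 52.50).
horizontal leg: A = 70 × 10 = 700.00, centroid at (59.00, 5.00).
ΣA = 3220.00 in²
ΣAX̄ = (2520.00)(12.00) + (700.00)(59.00) = 71540.00 in³
ΣAȲ = (2520.00)(52.50) + (700.00)(5.00) = 135800.00 in³
X̄ = 71540.00 / 3220.00 = 22.22 in
Ȳ = 135800.00 / 3220.00 = 42.17 in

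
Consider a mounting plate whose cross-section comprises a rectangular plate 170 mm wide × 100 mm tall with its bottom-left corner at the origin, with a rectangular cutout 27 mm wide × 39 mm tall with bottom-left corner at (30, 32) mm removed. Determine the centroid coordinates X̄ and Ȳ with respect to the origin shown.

X̄ = 87.74 mm, Ȳ = 49.90 mm

plate: A = 170 × 100 = 17000.00, centroid at (85.00, 50.00).
hole: A = −(27 × 39) = -1053.00, centroid at (43.50, 51.50).
ΣA = 15947.00 mm², ΣAX̄ = 1399194.50 mm³, ΣAȲ = 795770.50 mm³.
X̄ = 1399194.50/15947.00 = 87.74 mm; Ȳ = 795770.50/15947.00 = 49.90 mm.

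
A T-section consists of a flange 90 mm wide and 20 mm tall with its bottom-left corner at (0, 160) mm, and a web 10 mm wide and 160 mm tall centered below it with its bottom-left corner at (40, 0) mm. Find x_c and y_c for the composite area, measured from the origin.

x_c = 45.00 mm, y_c = 127.65 mm

web: A = 10 × 160 = 1600.00, centroid at (45.00, 80.00).
flange: A = 90 × 20 = 1800.00, centroid at (45.00, 170.00).
ΣA = 3400.00 mm²
ΣAx_c = (1600.00)(45.00) + (1800.00)(45.00) = 153000.00 mm³
ΣAy_c = (1600.00)(80.00) + (1800.00)(170.00) = 434000.00 mm³
x_c = 153000.00 / 3400.00 = 45.00 mm
y_c = 434000.00 / 3400.00 = 127.65 mm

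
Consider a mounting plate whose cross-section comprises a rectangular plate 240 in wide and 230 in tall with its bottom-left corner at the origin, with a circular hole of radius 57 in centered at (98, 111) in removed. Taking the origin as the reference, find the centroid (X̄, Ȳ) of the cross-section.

X̄ = 124.99 in, Ȳ = 115.91 in

plate: A = 240 × 230 = 55200.00, centroid at (120.00, 115.00).
hole: A = −π·57² = -10207.03, centroid at (98.00, 111.00).
ΣA = 44992.97 in²
ΣAX̄ = (55200.00)(120.00) + (-10207.03)(98.00) = 5623710.62 in³
ΣAȲ = (55200.00)(115.00) + (-10207.03)(111.00) = 5215019.17 in³
X̄ = 5623710.62 / 44992.97 = 124.99 in
Ȳ = 5215019.17 / 44992.97 = 115.91 in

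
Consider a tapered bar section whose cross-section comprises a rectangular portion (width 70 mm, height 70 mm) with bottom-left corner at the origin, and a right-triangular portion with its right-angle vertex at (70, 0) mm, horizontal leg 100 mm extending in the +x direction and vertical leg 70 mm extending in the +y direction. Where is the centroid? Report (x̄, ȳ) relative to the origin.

x̄ = 63.47 mm, ȳ = 30.14 mm

Part | A | x̄ᵢ | ȳᵢ | A·x̄ᵢ | A·ȳᵢ
rectangular portion | 4900.00 | 35.00 | 35.00 | 171500.00 | 171500.00
triangular portion | 3500.00 | 103.33 | 23.33 | 361666.67 | 81666.67
Σ | 8400.00 |  |  | 533166.67 | 253166.67
x̄ = 533166.67 / 8400.00 = 63.47 mm
ȳ = 253166.67 / 8400.00 = 30.14 mm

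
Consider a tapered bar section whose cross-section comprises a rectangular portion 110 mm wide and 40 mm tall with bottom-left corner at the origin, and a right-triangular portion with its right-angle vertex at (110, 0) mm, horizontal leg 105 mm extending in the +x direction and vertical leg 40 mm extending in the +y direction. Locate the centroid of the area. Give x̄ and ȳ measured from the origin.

x̄ = 84.08 mm, ȳ = 17.85 mm

rectangular portion: A = 110 × 40 = 4400.00, centroid at (55.00, 20.00).
triangular portion: A = ½·105·40 = 2100.00, centroid at (145.00, 13.33).
ΣA = 6500.00 mm²
ΣAx̄ = (4400.00)(55.00) + (2100.00)(145.00) = 546500.00 mm³
ΣAȳ = (4400.00)(20.00) + (2100.00)(13.33) = 116000.00 mm³
x̄ = 546500.00 / 6500.00 = 84.08 mm
ȳ = 116000.00 / 6500.00 = 17.85 mm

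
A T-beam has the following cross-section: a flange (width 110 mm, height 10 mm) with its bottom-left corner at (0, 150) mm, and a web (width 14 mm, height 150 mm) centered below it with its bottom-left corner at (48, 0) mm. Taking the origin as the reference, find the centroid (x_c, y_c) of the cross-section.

Part | A | x̄ᵢ | ȳᵢ | A·x̄ᵢ | A·ȳᵢ
web | 2100.00 | 55.00 | 75.00 | 115500.00 | 157500.00
flange | 1100.00 | 55.00 | 155.00 | 60500.00 | 170500.00
Σ | 3200.00 |  |  | 176000.00 | 328000.00
x_c = 176000.00 / 3200.00 = 55.00 mm
y_c = 328000.00 / 3200.00 = 102.50 mm

x_c = 55.00 mm, y_c = 102.50 mm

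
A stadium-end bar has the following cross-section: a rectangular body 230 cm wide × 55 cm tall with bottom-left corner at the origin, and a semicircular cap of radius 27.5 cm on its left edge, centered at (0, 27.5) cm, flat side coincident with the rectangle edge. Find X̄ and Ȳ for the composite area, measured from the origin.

X̄ = 104.13 cm, Ȳ = 27.50 cm

rectangular body: A = 230 × 55 = 12650.00, centroid at (115.00, 27.50).
semicircular end: A = ½π·27.5² = 1187.91, centroid at (-11.67, 27.50).
ΣA = 13837.91 cm²
ΣAX̄ = (12650.00)(115.00) + (1187.91)(-11.67) = 1440885.42 cm³
ΣAȲ = (12650.00)(27.50) + (1187.91)(27.50) = 380542.65 cm³
X̄ = 1440885.42 / 13837.91 = 104.13 cm
Ȳ = 380542.65 / 13837.91 = 27.50 cm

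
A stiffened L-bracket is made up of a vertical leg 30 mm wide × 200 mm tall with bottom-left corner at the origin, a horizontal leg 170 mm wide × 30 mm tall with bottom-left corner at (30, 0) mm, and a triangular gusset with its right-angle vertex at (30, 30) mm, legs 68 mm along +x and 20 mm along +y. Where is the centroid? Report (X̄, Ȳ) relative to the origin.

vertical leg: A = 30 × 200 = 6000.00, centroid at (15.00, 100.00).
horizontal leg: A = 170 × 30 = 5100.00, centroid at (115.00, 15.00).
gusset: A = ½·68·20 = 680.00, centroid at (52.67, 36.67).
ΣA = 11780.00 mm², ΣAX̄ = 712313.33 mm³, ΣAȲ = 701433.33 mm³.
X̄ = 712313.33/11780.00 = 60.47 mm; Ȳ = 701433.33/11780.00 = 59.54 mm.

X̄ = 60.47 mm, Ȳ = 59.54 mm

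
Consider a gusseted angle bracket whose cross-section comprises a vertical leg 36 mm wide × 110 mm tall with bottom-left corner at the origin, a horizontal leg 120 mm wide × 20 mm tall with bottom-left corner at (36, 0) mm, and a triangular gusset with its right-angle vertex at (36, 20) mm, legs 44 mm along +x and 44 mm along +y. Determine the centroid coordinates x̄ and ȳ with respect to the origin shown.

x̄ = 47.86 mm, ȳ = 37.58 mm

Part | A | x̄ᵢ | ȳᵢ | A·x̄ᵢ | A·ȳᵢ
vertical leg | 3960.00 | 18.00 | 55.00 | 71280.00 | 217800.00
horizontal leg | 2400.00 | 96.00 | 10.00 | 230400.00 | 24000.00
gusset | 968.00 | 50.67 | 34.67 | 49045.33 | 33557.33
Σ | 7328.00 |  |  | 350725.33 | 275357.33
x̄ = 350725.33 / 7328.00 = 47.86 mm
ȳ = 275357.33 / 7328.00 = 37.58 mm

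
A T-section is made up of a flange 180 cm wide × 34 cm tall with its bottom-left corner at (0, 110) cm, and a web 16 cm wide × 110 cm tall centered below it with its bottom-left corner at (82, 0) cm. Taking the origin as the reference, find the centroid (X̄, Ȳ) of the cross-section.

Part | A | x̄ᵢ | ȳᵢ | A·x̄ᵢ | A·ȳᵢ
web | 1760.00 | 90.00 | 55.00 | 158400.00 | 96800.00
flange | 6120.00 | 90.00 | 127.00 | 550800.00 | 777240.00
Σ | 7880.00 |  |  | 709200.00 | 874040.00
X̄ = 709200.00 / 7880.00 = 90.00 cm
Ȳ = 874040.00 / 7880.00 = 110.92 cm

X̄ = 90.00 cm, Ȳ = 110.92 cm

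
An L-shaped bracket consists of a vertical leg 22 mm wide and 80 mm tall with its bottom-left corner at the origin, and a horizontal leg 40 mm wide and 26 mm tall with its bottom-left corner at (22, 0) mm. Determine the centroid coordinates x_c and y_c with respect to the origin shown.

vertical leg: A = 22 × 80 = 1760.00, centroid at (11.00, 40.00).
horizontal leg: A = 40 × 26 = 1040.00, centroid at (42.00, 13.00).
ΣA = 2800.00 mm², ΣAx_c = 63040.00 mm³, ΣAy_c = 83920.00 mm³.
x_c = 63040.00/2800.00 = 22.51 mm; y_c = 83920.00/2800.00 = 29.97 mm.

x_c = 22.51 mm, y_c = 29.97 mm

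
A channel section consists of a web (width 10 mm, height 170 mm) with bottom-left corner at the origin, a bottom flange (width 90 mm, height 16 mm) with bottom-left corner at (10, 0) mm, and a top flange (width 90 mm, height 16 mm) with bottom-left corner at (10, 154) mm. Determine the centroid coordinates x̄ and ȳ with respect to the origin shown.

web: A = 10 × 170 = 1700.00, centroid at (5.00, 85.00).
bottom flange: A = 90 × 16 = 1440.00, centroid at (55.00, 8.00).
top flange: A = 90 × 16 = 1440.00, centroid at (55.00, 162.00).
ΣA = 4580.00 mm², ΣAx̄ = 166900.00 mm³, ΣAȳ = 389300.00 mm³.
x̄ = 166900.00/4580.00 = 36.44 mm; ȳ = 389300.00/4580.00 = 85.00 mm.

x̄ = 36.44 mm, ȳ = 85.00 mm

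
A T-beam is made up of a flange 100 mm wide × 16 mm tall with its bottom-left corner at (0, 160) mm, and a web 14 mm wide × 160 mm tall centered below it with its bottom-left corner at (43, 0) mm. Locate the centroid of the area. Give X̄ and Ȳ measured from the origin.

X̄ = 50.00 mm, Ȳ = 116.67 mm

web: A = 14 × 160 = 2240.00, centroid at (50.00, 80.00).
flange: A = 100 × 16 = 1600.00, centroid at (50.00, 168.00).
ΣA = 3840.00 mm²
ΣAX̄ = (2240.00)(50.00) + (1600.00)(50.00) = 192000.00 mm³
ΣAȲ = (2240.00)(80.00) + (1600.00)(168.00) = 448000.00 mm³
X̄ = 192000.00 / 3840.00 = 50.00 mm
Ȳ = 448000.00 / 3840.00 = 116.67 mm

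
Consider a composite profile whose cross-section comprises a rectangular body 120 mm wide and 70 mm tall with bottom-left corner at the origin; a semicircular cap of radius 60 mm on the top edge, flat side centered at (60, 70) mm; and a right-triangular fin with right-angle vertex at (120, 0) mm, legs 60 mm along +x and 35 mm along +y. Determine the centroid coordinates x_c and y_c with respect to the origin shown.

rectangular body: A = 120 × 70 = 8400.00, centroid at (60.00, 35.00).
semicircular top: A = ½π·60² = 5654.87, centroid at (60.00, 95.46).
triangular fin: A = ½·60·35 = 1050.00, centroid at (140.00, 11.67).
ΣA = 15104.87 mm², ΣAx_c = 990292.01 mm³, ΣAy_c = 846090.67 mm³.
x_c = 990292.01/15104.87 = 65.56 mm; y_c = 846090.67/15104.87 = 56.01 mm.

x_c = 65.56 mm, y_c = 56.01 mm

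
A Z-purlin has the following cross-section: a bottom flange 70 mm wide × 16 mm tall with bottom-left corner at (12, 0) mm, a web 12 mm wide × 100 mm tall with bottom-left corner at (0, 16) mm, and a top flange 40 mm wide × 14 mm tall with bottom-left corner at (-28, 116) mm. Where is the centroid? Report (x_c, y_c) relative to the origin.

x_c = 19.22 mm, y_c = 54.53 mm

Part | A | x̄ᵢ | ȳᵢ | A·x̄ᵢ | A·ȳᵢ
bottom flange | 1120.00 | 47.00 | 8.00 | 52640.00 | 8960.00
web | 1200.00 | 6.00 | 66.00 | 7200.00 | 79200.00
top flange | 560.00 | -8.00 | 123.00 | -4480.00 | 68880.00
Σ | 2880.00 |  |  | 55360.00 | 157040.00
x_c = 55360.00 / 2880.00 = 19.22 mm
y_c = 157040.00 / 2880.00 = 54.53 mm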